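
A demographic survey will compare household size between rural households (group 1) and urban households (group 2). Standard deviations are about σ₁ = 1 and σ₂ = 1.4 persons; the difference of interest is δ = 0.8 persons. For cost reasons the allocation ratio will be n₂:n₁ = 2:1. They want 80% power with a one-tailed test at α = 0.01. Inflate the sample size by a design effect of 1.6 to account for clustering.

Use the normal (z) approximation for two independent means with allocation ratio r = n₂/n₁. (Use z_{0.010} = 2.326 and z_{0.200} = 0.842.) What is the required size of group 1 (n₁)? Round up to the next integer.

n₁ = 50

n₁ = (z_α + z_β)² · (σ₁² + σ₂²/r) / δ²
   = (2.326 + 0.842)² · (1² + 1.4²/2) / 0.8²
   = 10.0362 · (1 + 0.98) / 0.64
   = 10.0362 · 1.98 / 0.64
   = 31.05
Design effect: 1.6 × 31.05 = 49.68.
Round up → n₁ = 50; n₂ = r·n₁ = 2 × 50 = 100.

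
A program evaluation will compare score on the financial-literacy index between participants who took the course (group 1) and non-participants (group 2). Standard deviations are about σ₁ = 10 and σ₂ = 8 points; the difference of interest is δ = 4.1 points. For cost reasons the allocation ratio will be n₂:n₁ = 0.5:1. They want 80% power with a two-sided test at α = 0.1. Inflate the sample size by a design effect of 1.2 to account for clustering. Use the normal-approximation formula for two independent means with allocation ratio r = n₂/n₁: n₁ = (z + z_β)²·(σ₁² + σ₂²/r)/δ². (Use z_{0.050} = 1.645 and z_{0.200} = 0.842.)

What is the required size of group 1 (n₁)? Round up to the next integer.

n₁ = (z_{α/2} + z_β)² · (σ₁² + σ₂²/r) / δ²
   = (1.645 + 0.842)² · (10² + 8²/0.5) / 4.1²
   = 6.1852 · (100 + 128) / 16.81
   = 6.1852 · 228 / 16.81
   = 83.89
Design effect: 1.2 × 83.89 = 100.67.
Round up → n₁ = 101; n₂ = r·n₁ = 0.5 × 101 = 51.

n₁ = 101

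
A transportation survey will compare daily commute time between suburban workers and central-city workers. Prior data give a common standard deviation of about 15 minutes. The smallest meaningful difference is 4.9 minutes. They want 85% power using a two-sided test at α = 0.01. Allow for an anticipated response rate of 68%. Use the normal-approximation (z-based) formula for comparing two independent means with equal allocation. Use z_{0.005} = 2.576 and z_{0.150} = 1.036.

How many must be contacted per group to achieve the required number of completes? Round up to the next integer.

n = (z_{α/2} + z_β)² · (σ₁² + σ₂²) / δ²
  = (2.576 + 1.036)² · (2·15² = 450) / 4.9²
  = 13.0465 · 450 / 24.01
  = 244.52
Adjust for 68% response: 244.52 / 0.68 = 359.59.
Round up → n = 360 per group.

n = 360 per group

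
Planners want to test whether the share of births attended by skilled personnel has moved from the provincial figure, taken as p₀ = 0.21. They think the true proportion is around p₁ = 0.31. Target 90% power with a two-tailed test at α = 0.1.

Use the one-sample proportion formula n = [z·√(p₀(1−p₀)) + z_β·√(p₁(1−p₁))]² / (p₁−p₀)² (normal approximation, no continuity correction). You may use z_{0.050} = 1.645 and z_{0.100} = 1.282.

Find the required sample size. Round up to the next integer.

n = 160

n = [z_{α/2}·√(p₀q₀) + z_β·√(p₁q₁)]² / (p₁ − p₀)²
  = [1.645·√(0.21·0.79) + 1.282·√(0.31·0.69)]² / (0.10)²
  = [1.645·0.4073 + 1.282·0.4625]² / 0.0100
  = [1.2629]² / 0.0100
  = 159.50
Round up → n = 160.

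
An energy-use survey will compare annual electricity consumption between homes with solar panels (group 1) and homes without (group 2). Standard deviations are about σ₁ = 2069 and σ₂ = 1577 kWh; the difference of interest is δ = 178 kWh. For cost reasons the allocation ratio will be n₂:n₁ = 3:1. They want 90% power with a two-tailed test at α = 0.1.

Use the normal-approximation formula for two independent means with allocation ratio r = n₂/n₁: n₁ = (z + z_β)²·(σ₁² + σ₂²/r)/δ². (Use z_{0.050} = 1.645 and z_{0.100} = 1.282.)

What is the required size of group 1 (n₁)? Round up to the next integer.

n₁ = (z_{α/2} + z_β)² · (σ₁² + σ₂²/r) / δ²
   = (1.645 + 1.282)² · (2069² + 1577²/3) / 178²
   = 8.5673 · (4280761 + 828976.3) / 31684
   = 8.5673 · 5109737.3 / 31684
   = 1381.67
Round up → n₁ = 1382; n₂ = r·n₁ = 3 × 1382 = 4146.

n₁ = 1382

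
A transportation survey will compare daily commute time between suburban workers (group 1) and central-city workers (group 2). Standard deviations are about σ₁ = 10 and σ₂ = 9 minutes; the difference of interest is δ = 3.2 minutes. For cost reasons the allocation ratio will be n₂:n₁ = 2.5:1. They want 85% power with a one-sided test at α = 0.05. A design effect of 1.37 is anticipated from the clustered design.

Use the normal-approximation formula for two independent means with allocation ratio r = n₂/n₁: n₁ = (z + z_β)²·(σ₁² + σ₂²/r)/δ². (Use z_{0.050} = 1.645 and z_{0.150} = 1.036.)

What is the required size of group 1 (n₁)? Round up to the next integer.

n₁ = (z_α + z_β)² · (σ₁² + σ₂²/r) / δ²
   = (1.645 + 1.036)² · (10² + 9²/2.5) / 3.2²
   = 7.1878 · (100 + 32.4) / 10.24
   = 7.1878 · 132.4 / 10.24
   = 92.94
Design effect: 1.37 × 92.94 = 127.32.
Round up → n₁ = 128; n₂ = r·n₁ = 2.5 × 128 = 320.

n₁ = 128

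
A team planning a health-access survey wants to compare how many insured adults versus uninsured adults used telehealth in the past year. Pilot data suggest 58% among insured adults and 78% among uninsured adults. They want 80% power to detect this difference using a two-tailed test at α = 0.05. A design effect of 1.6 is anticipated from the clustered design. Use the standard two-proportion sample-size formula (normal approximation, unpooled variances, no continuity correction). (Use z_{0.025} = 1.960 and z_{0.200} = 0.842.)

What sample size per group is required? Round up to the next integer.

n = 131 per group

n = (z_{α/2} + z_β)² · [p₁(1−p₁) + p₂(1−p₂)] / (p₁ − p₂)²
  = (1.960 + 0.842)² · (0.58·0.42 + 0.78·0.22) / (-0.20)²
  = (2.802)² · (0.2436 + 0.1716) / 0.0400
  = 7.8512 · 0.4152 / 0.0400
  = 81.50
Design effect: 1.6 × 81.50 = 130.39.
Round up → n = 131 per group.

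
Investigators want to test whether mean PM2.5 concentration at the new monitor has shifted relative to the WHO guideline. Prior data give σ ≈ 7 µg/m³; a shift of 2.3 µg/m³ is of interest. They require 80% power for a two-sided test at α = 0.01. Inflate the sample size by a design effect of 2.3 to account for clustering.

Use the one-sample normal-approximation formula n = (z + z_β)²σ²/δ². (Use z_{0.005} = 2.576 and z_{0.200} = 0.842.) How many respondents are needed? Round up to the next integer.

n = (z_{α/2} + z_β)² · σ² / δ²
  = (2.576 + 0.842)² · 7² / 2.3²
  = 11.6827 · 49 / 5.29
  = 108.21
Design effect: 2.3 × 108.21 = 248.89.
Round up → n = 249.

n = 249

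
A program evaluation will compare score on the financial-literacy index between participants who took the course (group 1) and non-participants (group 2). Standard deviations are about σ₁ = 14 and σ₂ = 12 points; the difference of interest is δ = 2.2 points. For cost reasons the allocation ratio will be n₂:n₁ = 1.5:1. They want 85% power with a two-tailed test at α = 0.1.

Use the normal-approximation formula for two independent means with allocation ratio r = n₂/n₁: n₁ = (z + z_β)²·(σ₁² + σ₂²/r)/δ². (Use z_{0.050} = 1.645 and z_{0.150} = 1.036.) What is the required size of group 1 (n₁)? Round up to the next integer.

n₁ = (z_{α/2} + z_β)² · (σ₁² + σ₂²/r) / δ²
   = (1.645 + 1.036)² · (14² + 12²/1.5) / 2.2²
   = 7.1878 · (196 + 96) / 4.84
   = 7.1878 · 292 / 4.84
   = 433.64
Round up → n₁ = 434; n₂ = r·n₁ = 1.5 × 434 = 651.

n₁ = 434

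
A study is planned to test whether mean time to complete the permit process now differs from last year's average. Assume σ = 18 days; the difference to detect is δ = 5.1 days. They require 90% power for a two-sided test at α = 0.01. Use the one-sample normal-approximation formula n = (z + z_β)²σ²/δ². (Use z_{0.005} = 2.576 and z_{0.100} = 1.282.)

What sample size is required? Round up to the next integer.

n = 186

n = (z_{α/2} + z_β)² · σ² / δ²
  = (2.576 + 1.282)² · 18² / 5.1²
  = 14.8842 · 324 / 26.01
  = 185.41
Round up → n = 186.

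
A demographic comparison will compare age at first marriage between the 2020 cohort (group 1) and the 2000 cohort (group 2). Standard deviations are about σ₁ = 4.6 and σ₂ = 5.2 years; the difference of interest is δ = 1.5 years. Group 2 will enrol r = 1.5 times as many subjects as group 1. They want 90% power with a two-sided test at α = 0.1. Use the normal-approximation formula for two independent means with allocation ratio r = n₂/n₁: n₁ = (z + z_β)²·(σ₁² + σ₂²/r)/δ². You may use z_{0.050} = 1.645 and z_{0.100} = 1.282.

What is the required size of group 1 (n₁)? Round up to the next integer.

n₁ = (z_{α/2} + z_β)² · (σ₁² + σ₂²/r) / δ²
   = (1.645 + 1.282)² · (4.6² + 5.2²/1.5) / 1.5²
   = 8.5673 · (21.16 + 18.0267) / 2.25
   = 8.5673 · 39.1867 / 2.25
   = 149.21
Round up → n₁ = 150; n₂ = r·n₁ = 1.5 × 150 = 225.

n₁ = 150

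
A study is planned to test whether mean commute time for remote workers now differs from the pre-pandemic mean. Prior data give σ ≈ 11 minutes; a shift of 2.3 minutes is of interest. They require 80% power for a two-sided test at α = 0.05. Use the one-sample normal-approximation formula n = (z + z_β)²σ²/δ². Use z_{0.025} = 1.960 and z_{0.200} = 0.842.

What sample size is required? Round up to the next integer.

n = 180

n = (z_{α/2} + z_β)² · σ² / δ²
  = (1.960 + 0.842)² · 11² / 2.3²
  = 7.8512 · 121 / 5.29
  = 179.58
Round up → n = 180.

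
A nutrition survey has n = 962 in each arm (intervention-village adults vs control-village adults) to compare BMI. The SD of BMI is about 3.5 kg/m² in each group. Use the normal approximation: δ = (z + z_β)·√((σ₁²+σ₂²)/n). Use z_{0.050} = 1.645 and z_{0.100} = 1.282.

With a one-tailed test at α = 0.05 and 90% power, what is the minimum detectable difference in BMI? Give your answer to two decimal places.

δ = (z_α + z_β) · √((σ₁²+σ₂²)/n)
  = (1.645 + 1.282) · √(24.5/962)
  = 2.927 · √0.02547
  = 2.927 · 0.1596
  = 0.4671

Minimum detectable difference ≈ 0.47 kg/m²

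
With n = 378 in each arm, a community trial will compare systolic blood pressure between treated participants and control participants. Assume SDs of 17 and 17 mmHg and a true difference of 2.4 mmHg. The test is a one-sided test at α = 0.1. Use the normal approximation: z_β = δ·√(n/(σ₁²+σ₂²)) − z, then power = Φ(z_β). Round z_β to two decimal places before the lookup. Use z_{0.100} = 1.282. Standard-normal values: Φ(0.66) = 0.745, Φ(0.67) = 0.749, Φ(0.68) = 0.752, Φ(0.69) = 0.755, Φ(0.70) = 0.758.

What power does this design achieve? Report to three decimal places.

Power ≈ 0.745

z_β = δ·√(n/(σ₁²+σ₂²)) − z_α
    = 2.4 · √(378/578) − 1.282
    = 2.4 · 0.80869 − 1.282
    = 1.9409 − 1.282 = 0.6589 → 0.66
Power = Φ(0.66) = 0.745.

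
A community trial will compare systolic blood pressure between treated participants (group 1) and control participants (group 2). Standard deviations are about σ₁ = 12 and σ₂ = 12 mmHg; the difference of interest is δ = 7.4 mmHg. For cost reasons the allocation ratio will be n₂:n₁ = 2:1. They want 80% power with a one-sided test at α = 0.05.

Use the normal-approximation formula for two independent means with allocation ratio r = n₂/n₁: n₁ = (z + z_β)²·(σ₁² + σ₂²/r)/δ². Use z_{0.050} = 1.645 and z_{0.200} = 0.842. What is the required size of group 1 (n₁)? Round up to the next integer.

n₁ = 25

n₁ = (z_α + z_β)² · (σ₁² + σ₂²/r) / δ²
   = (1.645 + 0.842)² · (12² + 12²/2) / 7.4²
   = 6.1852 · (144 + 72) / 54.76
   = 6.1852 · 216 / 54.76
   = 24.40
Round up → n₁ = 25; n₂ = r·n₁ = 2 × 25 = 50.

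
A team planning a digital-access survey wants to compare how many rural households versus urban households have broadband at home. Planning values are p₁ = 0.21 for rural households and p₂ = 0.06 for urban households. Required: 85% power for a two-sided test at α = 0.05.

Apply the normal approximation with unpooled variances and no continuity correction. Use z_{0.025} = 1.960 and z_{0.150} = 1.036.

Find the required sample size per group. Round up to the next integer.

n = (z_{α/2} + z_β)² · [p₁(1−p₁) + p₂(1−p₂)] / (p₁ − p₂)²
  = (1.960 + 1.036)² · (0.21·0.79 + 0.06·0.94) / (0.15)²
  = (2.996)² · (0.1659 + 0.0564) / 0.0225
  = 8.9760 · 0.2223 / 0.0225
  = 88.68
Round up → n = 89 per group.

n = 89 per group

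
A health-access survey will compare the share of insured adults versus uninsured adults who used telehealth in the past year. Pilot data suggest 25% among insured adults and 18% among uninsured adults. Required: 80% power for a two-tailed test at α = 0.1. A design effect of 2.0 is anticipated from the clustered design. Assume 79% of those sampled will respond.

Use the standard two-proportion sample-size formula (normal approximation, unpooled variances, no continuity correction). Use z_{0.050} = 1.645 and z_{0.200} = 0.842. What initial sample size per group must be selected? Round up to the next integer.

n = (z_{α/2} + z_β)² · [p₁(1−p₁) + p₂(1−p₂)] / (p₁ − p₂)²
  = (1.645 + 0.842)² · (0.25·0.75 + 0.18·0.82) / (0.07)²
  = (2.487)² · (0.1875 + 0.1476) / 0.0049
  = 6.1852 · 0.3351 / 0.0049
  = 422.99
Design effect: 2.0 × 422.99 = 845.98.
Adjust for 79% response: 845.98 / 0.79 = 1070.86.
Round up → n = 1071 per group.

n = 1071 per group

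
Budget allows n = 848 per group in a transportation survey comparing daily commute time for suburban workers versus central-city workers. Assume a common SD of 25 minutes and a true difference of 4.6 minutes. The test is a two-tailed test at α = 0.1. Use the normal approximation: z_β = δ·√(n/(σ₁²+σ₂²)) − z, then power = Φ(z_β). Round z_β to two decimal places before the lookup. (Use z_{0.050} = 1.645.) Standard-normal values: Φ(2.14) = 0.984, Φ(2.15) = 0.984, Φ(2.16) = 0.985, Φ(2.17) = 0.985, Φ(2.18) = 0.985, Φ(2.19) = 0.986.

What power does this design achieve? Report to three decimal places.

z_β = δ·√(n/(σ₁²+σ₂²)) − z_{α/2}
    = 4.6 · √(848/1250) − 1.645
    = 4.6 · 0.82365 − 1.645
    = 3.7888 − 1.645 = 2.1438 → 2.14
Power = Φ(2.14) = 0.984.

Power ≈ 0.984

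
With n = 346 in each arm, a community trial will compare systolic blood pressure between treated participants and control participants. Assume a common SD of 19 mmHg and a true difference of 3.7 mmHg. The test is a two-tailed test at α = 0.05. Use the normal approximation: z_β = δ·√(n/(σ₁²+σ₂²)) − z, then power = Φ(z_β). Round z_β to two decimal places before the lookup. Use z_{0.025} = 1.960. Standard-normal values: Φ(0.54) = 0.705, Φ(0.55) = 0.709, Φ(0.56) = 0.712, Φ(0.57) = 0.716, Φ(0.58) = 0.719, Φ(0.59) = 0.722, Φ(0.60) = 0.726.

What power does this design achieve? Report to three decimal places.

Power ≈ 0.726

z_β = δ·√(n/(σ₁²+σ₂²)) − z_{α/2}
    = 3.7 · √(346/722) − 1.960
    = 3.7 · 0.69226 − 1.960
    = 2.5614 − 1.960 = 0.6014 → 0.60
Power = Φ(0.60) = 0.726.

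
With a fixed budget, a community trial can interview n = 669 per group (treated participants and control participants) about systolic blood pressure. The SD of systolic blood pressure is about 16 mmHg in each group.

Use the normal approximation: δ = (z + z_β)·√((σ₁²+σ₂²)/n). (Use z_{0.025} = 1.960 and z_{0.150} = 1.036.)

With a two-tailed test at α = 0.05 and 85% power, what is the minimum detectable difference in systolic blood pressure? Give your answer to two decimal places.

Minimum detectable difference ≈ 2.62 mmHg

δ = (z_{α/2} + z_β) · √((σ₁²+σ₂²)/n)
  = (1.960 + 1.036) · √(512/669)
  = 2.996 · √0.76532
  = 2.996 · 0.8748
  = 2.6210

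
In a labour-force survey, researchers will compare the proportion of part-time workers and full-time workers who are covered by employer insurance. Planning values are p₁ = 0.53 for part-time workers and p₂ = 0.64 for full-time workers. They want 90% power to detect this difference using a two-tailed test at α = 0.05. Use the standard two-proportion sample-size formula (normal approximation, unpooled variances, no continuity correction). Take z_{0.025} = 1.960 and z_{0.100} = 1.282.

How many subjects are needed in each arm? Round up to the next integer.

n = (z_{α/2} + z_β)² · [p₁(1−p₁) + p₂(1−p₂)] / (p₁ − p₂)²
  = (1.960 + 1.282)² · (0.53·0.47 + 0.64·0.36) / (-0.11)²
  = (3.242)² · (0.2491 + 0.2304) / 0.0121
  = 10.5106 · 0.4795 / 0.0121
  = 416.51
Round up → n = 417 per group.

n = 417 per group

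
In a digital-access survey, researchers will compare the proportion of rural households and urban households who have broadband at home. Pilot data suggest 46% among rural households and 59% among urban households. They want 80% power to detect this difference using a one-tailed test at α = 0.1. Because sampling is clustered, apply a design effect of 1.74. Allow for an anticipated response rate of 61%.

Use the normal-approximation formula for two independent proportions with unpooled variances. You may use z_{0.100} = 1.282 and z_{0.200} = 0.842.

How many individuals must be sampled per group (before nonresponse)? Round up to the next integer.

n = 374 per group

n = (z_α + z_β)² · [p₁(1−p₁) + p₂(1−p₂)] / (p₁ − p₂)²
  = (1.282 + 0.842)² · (0.46·0.54 + 0.59·0.41) / (-0.13)²
  = (2.124)² · (0.2484 + 0.2419) / 0.0169
  = 4.5114 · 0.4903 / 0.0169
  = 130.88
Design effect: 1.74 × 130.88 = 227.74.
Adjust for 61% response: 227.74 / 0.61 = 373.34.
Round up → n = 374 per group.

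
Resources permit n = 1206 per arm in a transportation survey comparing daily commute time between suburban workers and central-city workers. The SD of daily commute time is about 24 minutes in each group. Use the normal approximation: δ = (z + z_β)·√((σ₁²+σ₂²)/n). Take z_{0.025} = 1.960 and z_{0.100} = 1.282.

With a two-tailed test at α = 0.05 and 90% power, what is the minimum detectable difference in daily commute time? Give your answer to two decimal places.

δ = (z_{α/2} + z_β) · √((σ₁²+σ₂²)/n)
  = (1.960 + 1.282) · √(1152/1206)
  = 3.242 · √0.95522
  = 3.242 · 0.9774
  = 3.1686

Minimum detectable difference ≈ 3.17 minutes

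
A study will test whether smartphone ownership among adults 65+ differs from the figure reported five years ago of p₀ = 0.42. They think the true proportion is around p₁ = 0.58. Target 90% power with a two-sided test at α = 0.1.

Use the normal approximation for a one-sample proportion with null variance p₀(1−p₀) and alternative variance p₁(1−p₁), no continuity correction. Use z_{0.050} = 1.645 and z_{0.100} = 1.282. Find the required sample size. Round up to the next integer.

n = 82

n = [z_{α/2}·√(p₀q₀) + z_β·√(p₁q₁)]² / (p₁ − p₀)²
  = [1.645·√(0.42·0.58) + 1.282·√(0.58·0.42)]² / (0.16)²
  = [1.645·0.4936 + 1.282·0.4936]² / 0.0256
  = [1.4446]² / 0.0256
  = 81.52
Round up → n = 82.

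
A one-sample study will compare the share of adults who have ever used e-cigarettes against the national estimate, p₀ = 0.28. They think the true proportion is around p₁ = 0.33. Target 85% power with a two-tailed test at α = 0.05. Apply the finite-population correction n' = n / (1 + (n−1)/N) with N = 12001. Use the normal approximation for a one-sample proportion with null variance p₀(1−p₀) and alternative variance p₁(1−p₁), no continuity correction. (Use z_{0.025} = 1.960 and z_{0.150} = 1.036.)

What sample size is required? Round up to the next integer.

n = 704

n = [z_{α/2}·√(p₀q₀) + z_β·√(p₁q₁)]² / (p₁ − p₀)²
  = [1.960·√(0.28·0.72) + 1.036·√(0.33·0.67)]² / (0.05)²
  = [1.960·0.4490 + 1.036·0.4702]² / 0.0025
  = [1.3672]² / 0.0025
  = 747.67
Finite-population correction (N = 12001): 747.67 / (1 + (747.67 − 1)/12001) = 703.88.
Round up → n = 704.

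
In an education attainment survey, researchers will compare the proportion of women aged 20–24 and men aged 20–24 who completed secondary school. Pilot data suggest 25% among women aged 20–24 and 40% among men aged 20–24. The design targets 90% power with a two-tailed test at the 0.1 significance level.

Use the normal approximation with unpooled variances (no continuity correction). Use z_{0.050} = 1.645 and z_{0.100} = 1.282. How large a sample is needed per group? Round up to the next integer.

n = 163 per group

n = (z_{α/2} + z_β)² · [p₁(1−p₁) + p₂(1−p₂)] / (p₁ − p₂)²
  = (1.645 + 1.282)² · (0.25·0.75 + 0.40·0.60) / (-0.15)²
  = (2.927)² · (0.1875 + 0.2400) / 0.0225
  = 8.5673 · 0.4275 / 0.0225
  = 162.78
Round up → n = 163 per group.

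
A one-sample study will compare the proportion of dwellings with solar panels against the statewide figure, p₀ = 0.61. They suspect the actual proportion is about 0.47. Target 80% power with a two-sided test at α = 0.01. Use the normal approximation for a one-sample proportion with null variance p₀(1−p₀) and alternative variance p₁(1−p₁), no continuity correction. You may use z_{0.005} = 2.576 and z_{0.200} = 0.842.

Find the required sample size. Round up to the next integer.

n = [z_{α/2}·√(p₀q₀) + z_β·√(p₁q₁)]² / (p₁ − p₀)²
  = [2.576·√(0.61·0.39) + 0.842·√(0.47·0.53)]² / (-0.14)²
  = [2.576·0.4877 + 0.842·0.4991]² / 0.0196
  = [1.6767]² / 0.0196
  = 143.43
Round up → n = 144.

n = 144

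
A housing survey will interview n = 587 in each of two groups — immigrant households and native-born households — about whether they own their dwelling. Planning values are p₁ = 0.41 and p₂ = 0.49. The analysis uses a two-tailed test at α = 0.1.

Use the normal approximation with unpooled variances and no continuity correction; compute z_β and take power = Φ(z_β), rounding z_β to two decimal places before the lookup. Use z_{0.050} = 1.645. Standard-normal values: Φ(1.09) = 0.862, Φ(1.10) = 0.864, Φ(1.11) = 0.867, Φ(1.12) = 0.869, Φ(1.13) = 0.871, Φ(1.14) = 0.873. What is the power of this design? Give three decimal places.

z_β = |p₁−p₂|·√(n/[p₁q₁+p₂q₂]) − z_{α/2}
    = 0.08 · √(587/0.4918) − 1.645
    = 0.08 · 34.5481 − 1.645
    = 2.7639 − 1.645 = 1.1189 → 1.12
Power = Φ(1.12) = 0.869.

Power ≈ 0.869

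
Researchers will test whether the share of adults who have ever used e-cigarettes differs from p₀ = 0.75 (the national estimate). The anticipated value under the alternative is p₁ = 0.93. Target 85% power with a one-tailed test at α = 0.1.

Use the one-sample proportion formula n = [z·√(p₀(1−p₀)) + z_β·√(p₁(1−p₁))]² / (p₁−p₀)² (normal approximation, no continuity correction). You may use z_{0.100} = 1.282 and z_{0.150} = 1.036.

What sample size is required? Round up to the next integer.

n = 21

n = [z_α·√(p₀q₀) + z_β·√(p₁q₁)]² / (p₁ − p₀)²
  = [1.282·√(0.75·0.25) + 1.036·√(0.93·0.07)]² / (0.18)²
  = [1.282·0.4330 + 1.036·0.2551]² / 0.0324
  = [0.8195]² / 0.0324
  = 20.73
Round up → n = 21.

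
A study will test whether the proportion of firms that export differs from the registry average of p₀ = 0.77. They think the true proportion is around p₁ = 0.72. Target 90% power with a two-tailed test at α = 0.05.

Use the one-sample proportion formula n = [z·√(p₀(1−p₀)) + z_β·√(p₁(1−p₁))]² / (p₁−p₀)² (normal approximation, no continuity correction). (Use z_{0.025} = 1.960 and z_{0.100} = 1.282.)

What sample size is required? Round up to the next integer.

n = 785

n = [z_{α/2}·√(p₀q₀) + z_β·√(p₁q₁)]² / (p₁ − p₀)²
  = [1.960·√(0.77·0.23) + 1.282·√(0.72·0.28)]² / (-0.05)²
  = [1.960·0.4208 + 1.282·0.4490]² / 0.0025
  = [1.4004]² / 0.0025
  = 784.50
Round up → n = 785.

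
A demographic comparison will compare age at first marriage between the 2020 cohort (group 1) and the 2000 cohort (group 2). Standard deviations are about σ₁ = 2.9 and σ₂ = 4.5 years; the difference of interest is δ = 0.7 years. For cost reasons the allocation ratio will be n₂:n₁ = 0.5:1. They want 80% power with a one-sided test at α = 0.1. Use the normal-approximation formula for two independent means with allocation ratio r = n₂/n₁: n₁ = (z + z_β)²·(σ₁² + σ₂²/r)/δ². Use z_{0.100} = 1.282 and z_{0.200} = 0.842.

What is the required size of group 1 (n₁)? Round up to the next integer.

n₁ = 451

n₁ = (z_α + z_β)² · (σ₁² + σ₂²/r) / δ²
   = (1.282 + 0.842)² · (2.9² + 4.5²/0.5) / 0.7²
   = 4.5114 · (8.41 + 40.5) / 0.49
   = 4.5114 · 48.91 / 0.49
   = 450.31
Round up → n₁ = 451; n₂ = r·n₁ = 0.5 × 451 = 226.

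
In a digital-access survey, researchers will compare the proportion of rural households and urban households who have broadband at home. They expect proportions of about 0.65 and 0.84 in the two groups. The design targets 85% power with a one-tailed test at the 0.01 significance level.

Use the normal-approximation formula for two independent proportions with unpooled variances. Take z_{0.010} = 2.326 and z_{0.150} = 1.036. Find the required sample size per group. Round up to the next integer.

n = (z_α + z_β)² · [p₁(1−p₁) + p₂(1−p₂)] / (p₁ − p₂)²
  = (2.326 + 1.036)² · (0.65·0.35 + 0.84·0.16) / (-0.19)²
  = (3.362)² · (0.2275 + 0.1344) / 0.0361
  = 11.3030 · 0.3619 / 0.0361
  = 113.31
Round up → n = 114 per group.

n = 114 per group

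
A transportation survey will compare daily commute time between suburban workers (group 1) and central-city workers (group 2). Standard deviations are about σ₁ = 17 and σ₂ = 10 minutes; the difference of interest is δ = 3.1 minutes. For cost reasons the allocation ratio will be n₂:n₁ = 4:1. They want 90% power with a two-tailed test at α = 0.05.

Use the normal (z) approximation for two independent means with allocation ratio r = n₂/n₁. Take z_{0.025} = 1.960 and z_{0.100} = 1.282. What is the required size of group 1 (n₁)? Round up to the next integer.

n₁ = 344

n₁ = (z_{α/2} + z_β)² · (σ₁² + σ₂²/r) / δ²
   = (1.960 + 1.282)² · (17² + 10²/4) / 3.1²
   = 10.5106 · (289 + 25) / 9.61
   = 10.5106 · 314 / 9.61
   = 343.43
Round up → n₁ = 344; n₂ = r·n₁ = 4 × 344 = 1376.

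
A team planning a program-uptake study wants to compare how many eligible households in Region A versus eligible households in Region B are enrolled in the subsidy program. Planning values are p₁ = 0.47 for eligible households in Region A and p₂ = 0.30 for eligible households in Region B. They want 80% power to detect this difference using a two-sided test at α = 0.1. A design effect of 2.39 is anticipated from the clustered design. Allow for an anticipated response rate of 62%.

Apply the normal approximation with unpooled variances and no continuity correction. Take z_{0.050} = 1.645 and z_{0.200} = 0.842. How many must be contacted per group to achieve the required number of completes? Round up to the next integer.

n = (z_{α/2} + z_β)² · [p₁(1−p₁) + p₂(1−p₂)] / (p₁ − p₂)²
  = (1.645 + 0.842)² · (0.47·0.53 + 0.30·0.70) / (0.17)²
  = (2.487)² · (0.2491 + 0.2100) / 0.0289
  = 6.1852 · 0.4591 / 0.0289
  = 98.26
Design effect: 2.39 × 98.26 = 234.83.
Adjust for 62% response: 234.83 / 0.62 = 378.76.
Round up → n = 379 per group.

n = 379 per group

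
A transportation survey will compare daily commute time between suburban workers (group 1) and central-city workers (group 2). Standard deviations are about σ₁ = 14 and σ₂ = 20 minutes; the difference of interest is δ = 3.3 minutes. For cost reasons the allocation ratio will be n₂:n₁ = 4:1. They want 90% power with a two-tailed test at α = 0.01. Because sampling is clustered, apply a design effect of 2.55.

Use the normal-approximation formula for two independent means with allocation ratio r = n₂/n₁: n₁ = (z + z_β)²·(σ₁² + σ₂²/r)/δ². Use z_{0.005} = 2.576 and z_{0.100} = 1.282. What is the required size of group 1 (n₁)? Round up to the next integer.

n₁ = 1032

n₁ = (z_{α/2} + z_β)² · (σ₁² + σ₂²/r) / δ²
   = (2.576 + 1.282)² · (14² + 20²/4) / 3.3²
   = 14.8842 · (196 + 100) / 10.89
   = 14.8842 · 296 / 10.89
   = 404.56
Design effect: 2.55 × 404.56 = 1031.64.
Round up → n₁ = 1032; n₂ = r·n₁ = 4 × 1032 = 4128.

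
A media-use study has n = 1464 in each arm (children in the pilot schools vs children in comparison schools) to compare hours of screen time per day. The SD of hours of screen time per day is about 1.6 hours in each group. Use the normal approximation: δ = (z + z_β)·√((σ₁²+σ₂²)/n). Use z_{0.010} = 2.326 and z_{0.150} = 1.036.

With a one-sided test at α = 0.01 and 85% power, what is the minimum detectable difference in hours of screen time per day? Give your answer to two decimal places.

Minimum detectable difference ≈ 0.20 hours

δ = (z_α + z_β) · √((σ₁²+σ₂²)/n)
  = (2.326 + 1.036) · √(5.12/1464)
  = 3.362 · √0.0035
  = 3.362 · 0.0591
  = 0.1988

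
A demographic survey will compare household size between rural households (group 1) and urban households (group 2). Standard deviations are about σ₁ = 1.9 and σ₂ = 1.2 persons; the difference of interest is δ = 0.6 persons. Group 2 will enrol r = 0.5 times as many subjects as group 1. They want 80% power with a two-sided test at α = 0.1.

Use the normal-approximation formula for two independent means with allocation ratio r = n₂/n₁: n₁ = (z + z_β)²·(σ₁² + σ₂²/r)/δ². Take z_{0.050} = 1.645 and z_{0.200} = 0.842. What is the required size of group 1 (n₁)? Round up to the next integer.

n₁ = 112

n₁ = (z_{α/2} + z_β)² · (σ₁² + σ₂²/r) / δ²
   = (1.645 + 0.842)² · (1.9² + 1.2²/0.5) / 0.6²
   = 6.1852 · (3.61 + 2.88) / 0.36
   = 6.1852 · 6.49 / 0.36
   = 111.50
Round up → n₁ = 112; n₂ = r·n₁ = 0.5 × 112 = 56.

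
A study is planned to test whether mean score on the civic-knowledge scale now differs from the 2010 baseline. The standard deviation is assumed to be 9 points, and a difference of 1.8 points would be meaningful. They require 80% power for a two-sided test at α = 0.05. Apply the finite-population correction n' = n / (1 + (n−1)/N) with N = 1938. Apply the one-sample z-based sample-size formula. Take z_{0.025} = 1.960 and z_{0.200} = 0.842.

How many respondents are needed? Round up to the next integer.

n = (z_{α/2} + z_β)² · σ² / δ²
  = (1.960 + 0.842)² · 9² / 1.8²
  = 7.8512 · 81 / 3.24
  = 196.28
Finite-population correction (N = 1938): 196.28 / (1 + (196.28 − 1)/1938) = 178.31.
Round up → n = 179.

n = 179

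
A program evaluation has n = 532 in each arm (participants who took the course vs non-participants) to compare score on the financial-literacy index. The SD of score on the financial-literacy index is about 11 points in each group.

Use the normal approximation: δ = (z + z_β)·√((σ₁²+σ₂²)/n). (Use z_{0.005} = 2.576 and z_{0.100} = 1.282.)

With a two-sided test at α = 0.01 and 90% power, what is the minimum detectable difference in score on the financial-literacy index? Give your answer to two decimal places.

δ = (z_{α/2} + z_β) · √((σ₁²+σ₂²)/n)
  = (2.576 + 1.282) · √(242/532)
  = 3.858 · √0.45489
  = 3.858 · 0.6745
  = 2.6020

Minimum detectable difference ≈ 2.60 points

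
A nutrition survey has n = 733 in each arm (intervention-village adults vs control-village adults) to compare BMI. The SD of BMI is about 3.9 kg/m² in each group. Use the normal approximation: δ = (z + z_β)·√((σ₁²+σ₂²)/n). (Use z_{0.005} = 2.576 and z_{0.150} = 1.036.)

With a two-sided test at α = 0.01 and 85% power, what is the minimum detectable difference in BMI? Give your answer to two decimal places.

δ = (z_{α/2} + z_β) · √((σ₁²+σ₂²)/n)
  = (2.576 + 1.036) · √(30.42/733)
  = 3.612 · √0.0415
  = 3.612 · 0.2037
  = 0.7358

Minimum detectable difference ≈ 0.74 kg/m²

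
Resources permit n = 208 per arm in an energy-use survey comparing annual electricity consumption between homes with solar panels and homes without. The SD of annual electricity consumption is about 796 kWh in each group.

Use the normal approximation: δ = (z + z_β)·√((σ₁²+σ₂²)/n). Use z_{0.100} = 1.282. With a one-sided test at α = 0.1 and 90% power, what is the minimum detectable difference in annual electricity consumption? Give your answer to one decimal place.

Minimum detectable difference ≈ 200.1 kWh

δ = (z_α + z_β) · √((σ₁²+σ₂²)/n)
  = (1.282 + 1.282) · √(1267232/208)
  = 2.564 · √6092.5
  = 2.564 · 78.0542
  = 200.1310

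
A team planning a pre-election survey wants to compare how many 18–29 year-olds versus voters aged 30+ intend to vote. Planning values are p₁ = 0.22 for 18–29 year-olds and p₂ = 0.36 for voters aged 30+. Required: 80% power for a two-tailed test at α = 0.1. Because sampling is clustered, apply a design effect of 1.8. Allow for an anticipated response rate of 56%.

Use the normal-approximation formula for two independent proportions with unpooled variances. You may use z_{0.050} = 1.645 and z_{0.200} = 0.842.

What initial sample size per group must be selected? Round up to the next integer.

n = (z_{α/2} + z_β)² · [p₁(1−p₁) + p₂(1−p₂)] / (p₁ − p₂)²
  = (1.645 + 0.842)² · (0.22·0.78 + 0.36·0.64) / (-0.14)²
  = (2.487)² · (0.1716 + 0.2304) / 0.0196
  = 6.1852 · 0.4020 / 0.0196
  = 126.86
Design effect: 1.8 × 126.86 = 228.35.
Adjust for 56% response: 228.35 / 0.56 = 407.76.
Round up → n = 408 per group.

n = 408 per group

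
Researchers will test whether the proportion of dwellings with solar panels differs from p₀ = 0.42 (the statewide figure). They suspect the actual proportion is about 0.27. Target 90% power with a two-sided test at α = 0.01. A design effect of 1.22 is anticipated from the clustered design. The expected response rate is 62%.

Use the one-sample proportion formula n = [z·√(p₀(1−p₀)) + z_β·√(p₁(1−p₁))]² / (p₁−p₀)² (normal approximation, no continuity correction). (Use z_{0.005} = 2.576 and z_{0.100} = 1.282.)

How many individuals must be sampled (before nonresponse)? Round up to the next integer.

n = [z_{α/2}·√(p₀q₀) + z_β·√(p₁q₁)]² / (p₁ − p₀)²
  = [2.576·√(0.42·0.58) + 1.282·√(0.27·0.73)]² / (-0.15)²
  = [2.576·0.4936 + 1.282·0.4440]² / 0.0225
  = [1.8406]² / 0.0225
  = 150.56
Design effect: 1.22 × 150.56 = 183.69.
Adjust for 62% response: 183.69 / 0.62 = 296.27.
Round up → n = 297.

n = 297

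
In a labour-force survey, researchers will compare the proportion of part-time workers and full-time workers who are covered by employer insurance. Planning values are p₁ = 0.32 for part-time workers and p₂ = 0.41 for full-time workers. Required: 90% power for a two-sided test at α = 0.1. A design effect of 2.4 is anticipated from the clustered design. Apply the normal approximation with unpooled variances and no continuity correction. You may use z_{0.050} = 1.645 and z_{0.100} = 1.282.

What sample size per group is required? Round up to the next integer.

n = (z_{α/2} + z_β)² · [p₁(1−p₁) + p₂(1−p₂)] / (p₁ − p₂)²
  = (1.645 + 1.282)² · (0.32·0.68 + 0.41·0.59) / (-0.09)²
  = (2.927)² · (0.2176 + 0.2419) / 0.0081
  = 8.5673 · 0.4595 / 0.0081
  = 486.01
Design effect: 2.4 × 486.01 = 1166.43.
Round up → n = 1167 per group.

n = 1167 per group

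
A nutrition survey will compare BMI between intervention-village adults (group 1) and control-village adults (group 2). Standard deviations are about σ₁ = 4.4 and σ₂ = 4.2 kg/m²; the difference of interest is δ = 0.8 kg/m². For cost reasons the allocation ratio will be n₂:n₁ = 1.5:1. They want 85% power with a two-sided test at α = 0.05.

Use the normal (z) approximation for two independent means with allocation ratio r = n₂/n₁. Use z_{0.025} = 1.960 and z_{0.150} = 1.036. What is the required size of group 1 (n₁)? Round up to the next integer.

n₁ = 437

n₁ = (z_{α/2} + z_β)² · (σ₁² + σ₂²/r) / δ²
   = (1.960 + 1.036)² · (4.4² + 4.2²/1.5) / 0.8²
   = 8.9760 · (19.36 + 11.76) / 0.64
   = 8.9760 · 31.12 / 0.64
   = 436.46
Round up → n₁ = 437; n₂ = r·n₁ = 1.5 × 437 = 656.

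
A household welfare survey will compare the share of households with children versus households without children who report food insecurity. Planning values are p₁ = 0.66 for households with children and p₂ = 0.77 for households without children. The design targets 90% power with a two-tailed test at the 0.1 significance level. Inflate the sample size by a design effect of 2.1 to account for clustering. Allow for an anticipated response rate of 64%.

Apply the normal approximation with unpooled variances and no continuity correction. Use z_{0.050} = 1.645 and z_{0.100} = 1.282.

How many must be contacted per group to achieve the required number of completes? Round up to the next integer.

n = 933 per group

n = (z_{α/2} + z_β)² · [p₁(1−p₁) + p₂(1−p₂)] / (p₁ − p₂)²
  = (1.645 + 1.282)² · (0.66·0.34 + 0.77·0.23) / (-0.11)²
  = (2.927)² · (0.2244 + 0.1771) / 0.0121
  = 8.5673 · 0.4015 / 0.0121
  = 284.28
Design effect: 2.1 × 284.28 = 596.99.
Adjust for 64% response: 596.99 / 0.64 = 932.79.
Round up → n = 933 per group.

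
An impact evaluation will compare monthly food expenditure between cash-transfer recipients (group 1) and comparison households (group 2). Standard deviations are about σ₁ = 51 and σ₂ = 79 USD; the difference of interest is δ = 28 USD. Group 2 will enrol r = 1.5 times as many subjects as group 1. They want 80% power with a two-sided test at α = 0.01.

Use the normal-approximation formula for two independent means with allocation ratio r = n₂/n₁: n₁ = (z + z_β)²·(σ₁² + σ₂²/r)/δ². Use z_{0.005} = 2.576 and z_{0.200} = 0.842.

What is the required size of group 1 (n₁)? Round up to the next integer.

n₁ = 101

n₁ = (z_{α/2} + z_β)² · (σ₁² + σ₂²/r) / δ²
   = (2.576 + 0.842)² · (51² + 79²/1.5) / 28²
   = 11.6827 · (2601 + 4160.7) / 784
   = 11.6827 · 6761.7 / 784
   = 100.76
Round up → n₁ = 101; n₂ = r·n₁ = 1.5 × 101 = 152.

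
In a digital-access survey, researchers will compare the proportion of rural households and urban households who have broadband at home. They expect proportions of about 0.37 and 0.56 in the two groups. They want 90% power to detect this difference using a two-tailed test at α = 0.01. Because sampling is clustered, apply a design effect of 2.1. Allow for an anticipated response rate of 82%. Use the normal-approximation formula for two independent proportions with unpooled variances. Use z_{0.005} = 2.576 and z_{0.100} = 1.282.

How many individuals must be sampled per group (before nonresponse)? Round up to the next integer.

n = 507 per group

n = (z_{α/2} + z_β)² · [p₁(1−p₁) + p₂(1−p₂)] / (p₁ − p₂)²
  = (2.576 + 1.282)² · (0.37·0.63 + 0.56·0.44) / (-0.19)²
  = (3.858)² · (0.2331 + 0.2464) / 0.0361
  = 14.8842 · 0.4795 / 0.0361
  = 197.70
Design effect: 2.1 × 197.70 = 415.17.
Adjust for 82% response: 415.17 / 0.82 = 506.30.
Round up → n = 507 per group.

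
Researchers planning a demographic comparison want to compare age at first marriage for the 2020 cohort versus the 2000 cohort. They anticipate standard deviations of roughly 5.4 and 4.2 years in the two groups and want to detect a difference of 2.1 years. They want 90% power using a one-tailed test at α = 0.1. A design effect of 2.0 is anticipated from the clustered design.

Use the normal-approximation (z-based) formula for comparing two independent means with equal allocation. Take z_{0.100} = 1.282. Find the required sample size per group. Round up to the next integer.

n = (z_α + z_β)² · (σ₁² + σ₂²) / δ²
  = (1.282 + 1.282)² · (5.4² + 4.2² = 46.8) / 2.1²
  = 6.5741 · 46.8 / 4.41
  = 69.77
Design effect: 2.0 × 69.77 = 139.53.
Round up → n = 140 per group.

n = 140 per group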